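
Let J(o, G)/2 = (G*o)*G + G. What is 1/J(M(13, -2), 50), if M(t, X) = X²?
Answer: 1/20100 ≈ 4.9751e-5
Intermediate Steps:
J(o, G) = 2*G + 2*o*G² (J(o, G) = 2*((G*o)*G + G) = 2*(o*G² + G) = 2*(G + o*G²) = 2*G + 2*o*G²)
1/J(M(13, -2), 50) = 1/(2*50*(1 + 50*(-2)²)) = 1/(2*50*(1 + 50*4)) = 1/(2*50*(1 + 200)) = 1/(2*50*201) = 1/20100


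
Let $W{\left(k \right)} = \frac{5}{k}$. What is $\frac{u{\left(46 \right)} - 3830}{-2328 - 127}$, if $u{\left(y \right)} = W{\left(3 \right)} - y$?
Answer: $\frac{11623}{7365} \approx 1.5781$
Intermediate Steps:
$u{\left(y \right)} = \frac{5}{3} - y$
$\frac{u{\left(46 \right)} - 3830}{-2328 - 127} = \frac{\left(\frac{5}{3} - 46\right) - 3830}{-2328 - 127} = \frac{\left(\frac{5}{3} - 46\right) - 3830}{-2455} = \left(- \frac{133}{3} - 3830\right) \left(- \frac{1}{2455}\right) = \left(- \frac{11623}{3}\right) \left(- \frac{1}{2455}\right) = \frac{11623}{7365}$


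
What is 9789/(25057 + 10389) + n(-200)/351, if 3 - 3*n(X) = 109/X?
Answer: 1043347307/3732463800 ≈ 0.27953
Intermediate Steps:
n(X) = 1 - 109/(3*X)
9789/(25057 + 10389) + n(-200)/351 = 9789/(25057 + 10389) + ((-109/3 - 200)/(-200))/351 = 9789/35446 - 1/200*(-709/3)*(1/351) = 9789*(1/35446) + (709/600)*(1/351) = 9789/35446 + 709/210600 = 1043347307/3732463800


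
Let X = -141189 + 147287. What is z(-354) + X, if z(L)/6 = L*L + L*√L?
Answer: 757994 - 2124*I*√354 ≈ 7.5799e+5 - 39963.0*I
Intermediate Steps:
z(L) = 6*L² + 6*L^(3/2) (z(L) = 6*(L*L + L*√L) = 6*(L² + L^(3/2)) = 6*L² + 6*L^(3/2))
X = 6098
z(-354) + X = (6*(-354)² + 6*(-354)^(3/2)) + 6098 = (6*125316 + 6*(-354*I*√354)) + 6098 = (751896 - 2124*I*√354) + 6098 = 757994 - 2124*I*√354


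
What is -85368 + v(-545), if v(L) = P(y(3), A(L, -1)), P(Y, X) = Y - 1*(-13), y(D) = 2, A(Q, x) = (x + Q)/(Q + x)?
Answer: -85353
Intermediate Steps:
A(Q, x) = 1 (A(Q, x) = (Q + x)/(Q + x) = 1)
P(Y, X) = 13 + Y (P(Y, X) = Y + 13 = 13 + Y)
v(L) = 15 (v(L) = 13 + 2 = 15)
-85368 + v(-545) = -85368 + 15 = -85353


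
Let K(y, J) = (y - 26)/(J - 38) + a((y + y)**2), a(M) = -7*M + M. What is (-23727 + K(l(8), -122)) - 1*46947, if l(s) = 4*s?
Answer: -7620003/80 ≈ -95250.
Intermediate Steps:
a(M) = -6*M
K(y, J) = -24*y**2 + (-26 + y)/(-38 + J) (K(y, J) = (y - 26)/(J - 38) - 6*(y + y)**2 = (-26 + y)/(-38 + J) - 6*4*y**2 = (-26 + y)/(-38 + J) - 24*y**2 = -24*y**2 + (-26 + y)/(-38 + J))
(-23727 + K(l(8), -122)) - 1*46947 = (-23727 + (-26 + 4*8 + 912*(4*8)**2 - 24*(-122)*(4*8)**2)/(-38 - 122)) - 1*46947 = (-23727 + (-26 + 32 + 912*32**2 - 24*(-122)*32**2)/(-160)) - 46947 = (-23727 - (-26 + 32 + 912*1024 - 24*(-122)*1024)/160) - 46947 = (-23727 - (-26 + 32 + 933888 + 2998272)/160) - 46947 = (-23727 - 1/160*3932166) - 46947 = (-23727 - 1966083/80) - 46947 = -3864243/80 - 46947 = -7620003/80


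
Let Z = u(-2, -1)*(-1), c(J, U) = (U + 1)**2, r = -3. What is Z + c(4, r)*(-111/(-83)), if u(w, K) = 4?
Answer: 112/83 ≈ 1.3494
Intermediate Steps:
c(J, U) = (1 + U)**2
Z = -4 (Z = 4*(-1) = -4)
Z + c(4, r)*(-111/(-83)) = -4 + (1 - 3)**2*(-111/(-83)) = -4 + (-2)**2*(-111*(-1/83)) = -4 + 4*(111/83) = -4 + 444/83 = 112/83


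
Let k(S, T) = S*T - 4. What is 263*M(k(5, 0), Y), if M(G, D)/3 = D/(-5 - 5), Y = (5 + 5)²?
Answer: -7890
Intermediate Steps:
k(S, T) = -4 + S*T
Y = 100 (Y = 10² = 100)
M(G, D) = -3*D/10 (M(G, D) = 3*(D/(-5 - 5)) = 3*(D/(-10)) = 3*(-D/10) = -3*D/10)
263*M(k(5, 0), Y) = 263*(-3/10*100) = 263*(-30) = -7890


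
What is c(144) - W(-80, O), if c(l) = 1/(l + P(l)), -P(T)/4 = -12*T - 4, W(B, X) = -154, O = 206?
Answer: 1089089/7072 ≈ 154.00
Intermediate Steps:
P(T) = 16 + 48*T (P(T) = -4*(-12*T - 4) = -4*(-4 - 12*T) = 16 + 48*T)
c(l) = 1/(16 + 49*l) (c(l) = 1/(l + (16 + 48*l)) = 1/(16 + 49*l))
c(144) - W(-80, O) = 1/(16 + 49*144) - 1*(-154) = 1/(16 + 7056) + 154 = 1/7072 + 154 = 1089089/7072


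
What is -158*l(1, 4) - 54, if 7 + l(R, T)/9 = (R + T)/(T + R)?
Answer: 8478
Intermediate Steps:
l(R, T) = -54 (l(R, T) = -63 + 9*((R + T)/(T + R)) = -63 + 9*((R + T)/(R + T)) = -63 + 9*1 = -63 + 9 = -54)
-158*l(1, 4) - 54 = -158*(-54) - 54 = 8532 - 54 = 8478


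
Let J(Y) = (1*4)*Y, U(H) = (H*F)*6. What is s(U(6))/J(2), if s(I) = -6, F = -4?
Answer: -¾ ≈ -0.75000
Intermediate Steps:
U(H) = -24*H (U(H) = (H*(-4))*6 = -4*H*6 = -24*H)
J(Y) = 4*Y
s(U(6))/J(2) = -6/(4*2) = -6/8 = -6*⅛ = -¾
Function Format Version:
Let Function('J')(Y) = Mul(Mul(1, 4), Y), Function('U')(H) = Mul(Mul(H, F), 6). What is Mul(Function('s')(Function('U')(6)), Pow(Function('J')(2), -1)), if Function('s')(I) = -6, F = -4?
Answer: Rational(-3, 4) ≈ -0.75000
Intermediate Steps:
Function('U')(H) = Mul(-24, H) (Function('U')(H) = Mul(Mul(H, -4), 6) = Mul(Mul(-4, H), 6) = Mul(-24, H))
Function('J')(Y) = Mul(4, Y)
Mul(Function('s')(Function('U')(6)), Pow(Function('J')(2), -1)) = Mul(-6, Pow(Mul(4, 2), -1)) = Mul(-6, Pow(8, -1)) = Mul(-6, Rational(1, 8)) = Rational(-3, 4)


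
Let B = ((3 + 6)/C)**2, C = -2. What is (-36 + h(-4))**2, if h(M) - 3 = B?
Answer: 2601/16 ≈ 162.56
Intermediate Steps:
B = 81/4 (B = ((3 + 6)/(-2))**2 = (9*(-1/2))**2 = (-9/2)**2 = 81/4 ≈ 20.250)
h(M) = 93/4 (h(M) = 3 + 81/4 = 93/4)
(-36 + h(-4))**2 = (-36 + 93/4)**2 = (-51/4)**2 = 2601/16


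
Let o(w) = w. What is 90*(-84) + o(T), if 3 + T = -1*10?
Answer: -7573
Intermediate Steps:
T = -13 (T = -3 - 1*10 = -3 - 10 = -13)
90*(-84) + o(T) = 90*(-84) - 13 = -7560 - 13 = -7573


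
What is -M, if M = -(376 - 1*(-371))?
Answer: 747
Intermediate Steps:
M = -747 (M = -(376 + 371) = -1*747 = -747)
-M = -1*(-747) = 747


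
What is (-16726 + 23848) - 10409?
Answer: -3287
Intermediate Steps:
(-16726 + 23848) - 10409 = 7122 - 10409 = -3287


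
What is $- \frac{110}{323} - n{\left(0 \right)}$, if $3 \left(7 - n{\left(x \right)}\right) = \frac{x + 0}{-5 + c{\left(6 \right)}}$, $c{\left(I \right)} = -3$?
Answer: $- \frac{2371}{323} \approx -7.3406$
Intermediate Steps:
$n{\left(x \right)} = 7 + \frac{x}{24}$ ($n{\left(x \right)} = 7 - \frac{\left(x + 0\right) \frac{1}{-5 - 3}}{3} = 7 - \frac{x \frac{1}{-8}}{3} = 7 - \frac{x \left(- \frac{1}{8}\right)}{3} = 7 - \frac{\left(- \frac{1}{8}\right) x}{3} = 7 + \frac{x}{24}$)
$- \frac{110}{323} - n{\left(0 \right)} = - \frac{110}{323} - \left(7 + \frac{1}{24} \cdot 0\right) = \left(-110\right) \frac{1}{323} - \left(7 + 0\right) = - \frac{110}{323} - 7 = - \frac{2371}{323}$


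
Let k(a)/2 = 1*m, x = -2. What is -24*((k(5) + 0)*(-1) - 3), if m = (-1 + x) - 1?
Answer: -120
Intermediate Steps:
m = -4 (m = (-1 - 2) - 1 = -3 - 1 = -4)
k(a) = -8 (k(a) = 2*(1*(-4)) = 2*(-4) = -8)
-24*((k(5) + 0)*(-1) - 3) = -24*((-8 + 0)*(-1) - 3) = -24*(-8*(-1) - 3) = -24*(8 - 3) = -24*5 = -120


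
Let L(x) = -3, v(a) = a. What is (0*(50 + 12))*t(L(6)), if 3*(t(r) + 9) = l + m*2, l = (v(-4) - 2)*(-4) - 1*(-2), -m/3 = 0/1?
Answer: 0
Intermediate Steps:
m = 0 (m = -0/1 = -0 = -3*0 = 0)
l = 26 (l = (-4 - 2)*(-4) - 1*(-2) = -6*(-4) + 2 = 24 + 2 = 26)
t(r) = -⅓ (t(r) = -9 + (26 + 0*2)/3 = -9 + (26 + 0)/3 = -9 + (⅓)*26 = -9 + 26/3 = -⅓)
(0*(50 + 12))*t(L(6)) = (0*(50 + 12))*(-⅓) = (0*62)*(-⅓) = 0*(-⅓) = 0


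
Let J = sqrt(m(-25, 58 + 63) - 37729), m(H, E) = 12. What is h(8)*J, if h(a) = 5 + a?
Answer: 13*I*sqrt(37717) ≈ 2524.7*I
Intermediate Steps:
J = I*sqrt(37717) (J = sqrt(12 - 37729) = sqrt(-37717) = I*sqrt(37717) ≈ 194.21*I)
h(8)*J = (5 + 8)*(I*sqrt(37717)) = 13*(I*sqrt(37717)) = 13*I*sqrt(37717)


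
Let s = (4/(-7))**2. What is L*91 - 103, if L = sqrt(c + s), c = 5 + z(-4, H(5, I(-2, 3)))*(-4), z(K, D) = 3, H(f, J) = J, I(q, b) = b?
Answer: -103 + 13*I*sqrt(327) ≈ -103.0 + 235.08*I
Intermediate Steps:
s = 16/49 (s = (4*(-1/7))**2 = (-4/7)**2 = 16/49 ≈ 0.32653)
c = -7 (c = 5 + 3*(-4) = 5 - 12 = -7)
L = I*sqrt(327)/7 (L = sqrt(-7 + 16/49) = sqrt(-327/49) = I*sqrt(327)/7 ≈ 2.5833*I)
L*91 - 103 = (I*sqrt(327)/7)*91 - 103 = 13*I*sqrt(327) - 103 = -103 + 13*I*sqrt(327)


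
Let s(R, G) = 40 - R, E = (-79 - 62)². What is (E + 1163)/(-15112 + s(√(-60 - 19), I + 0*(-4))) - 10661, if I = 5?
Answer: (-10661*√79 + 160703636*I)/(√79 - 15072*I) ≈ -10662.0 + 0.00082338*I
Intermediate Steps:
E = 19881 (E = (-141)² = 19881)
(E + 1163)/(-15112 + s(√(-60 - 19), I + 0*(-4))) - 10661 = (19881 + 1163)/(-15112 + (40 - √(-60 - 19))) - 10661 = 21044/(-15112 + (40 - √(-79))) - 10661 = 21044/(-15112 + (40 - I*√79)) - 10661 = 21044/(-15072 - I*√79) - 10661 = -10661 + 21044/(-15072 - I*√79)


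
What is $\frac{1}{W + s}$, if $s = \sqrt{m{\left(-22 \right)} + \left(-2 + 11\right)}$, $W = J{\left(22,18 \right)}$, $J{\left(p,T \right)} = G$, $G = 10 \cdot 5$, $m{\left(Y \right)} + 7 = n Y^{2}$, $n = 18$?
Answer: $- \frac{25}{3107} + \frac{\sqrt{8714}}{6214} \approx 0.006976$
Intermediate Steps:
$m{\left(Y \right)} = -7 + 18 Y^{2}$
$G = 50$
$J{\left(p,T \right)} = 50$
$W = 50$
$s = \sqrt{8714}$ ($s = \sqrt{\left(-7 + 18 \left(-22\right)^{2}\right) + \left(-2 + 11\right)} = \sqrt{\left(-7 + 18 \cdot 484\right) + 9} = \sqrt{\left(-7 + 8712\right) + 9} = \sqrt{8705 + 9} = \sqrt{8714} \approx 93.349$)
$\frac{1}{W + s} = \frac{1}{50 + \sqrt{8714}}$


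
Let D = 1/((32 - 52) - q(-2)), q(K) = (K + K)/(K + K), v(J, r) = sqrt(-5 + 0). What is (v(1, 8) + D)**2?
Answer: (1 - 21*I*sqrt(5))**2/441 ≈ -4.9977 - 0.21296*I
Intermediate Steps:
v(J, r) = I*sqrt(5) (v(J, r) = sqrt(-5) = I*sqrt(5))
q(K) = 1 (q(K) = (2*K)/((2*K)) = (2*K)*(1/(2*K)) = 1)
D = -1/21 (D = 1/((32 - 52) - 1*1) = 1/(-20 - 1) = 1/(-21) = -1/21 ≈ -0.047619)
(v(1, 8) + D)**2 = (I*sqrt(5) - 1/21)**2 = (-1/21 + I*sqrt(5))**2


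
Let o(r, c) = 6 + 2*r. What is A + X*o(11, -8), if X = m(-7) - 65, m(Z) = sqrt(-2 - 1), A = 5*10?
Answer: -1770 + 28*I*sqrt(3) ≈ -1770.0 + 48.497*I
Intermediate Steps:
A = 50
m(Z) = I*sqrt(3) (m(Z) = sqrt(-3) = I*sqrt(3))
X = -65 + I*sqrt(3) (X = I*sqrt(3) - 65 = -65 + I*sqrt(3) ≈ -65.0 + 1.732*I)
A + X*o(11, -8) = 50 + (-65 + I*sqrt(3))*(6 + 2*11) = 50 + (-65 + I*sqrt(3))*(6 + 22) = 50 + (-65 + I*sqrt(3))*28 = 50 + (-1820 + 28*I*sqrt(3)) = -1770 + 28*I*sqrt(3)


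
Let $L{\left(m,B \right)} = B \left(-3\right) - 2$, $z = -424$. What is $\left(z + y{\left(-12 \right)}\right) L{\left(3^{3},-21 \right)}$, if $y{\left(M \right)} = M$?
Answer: $-26596$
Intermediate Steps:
$L{\left(m,B \right)} = -2 - 3 B$ ($L{\left(m,B \right)} = - 3 B - 2 = -2 - 3 B$)
$\left(z + y{\left(-12 \right)}\right) L{\left(3^{3},-21 \right)} = \left(-424 - 12\right) \left(-2 - -63\right) = - 436 \left(-2 + 63\right) = \left(-436\right) 61 = -26596$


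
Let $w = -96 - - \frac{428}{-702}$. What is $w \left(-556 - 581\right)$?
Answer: $\frac{12851890}{117} \approx 1.0985 \cdot 10^{5}$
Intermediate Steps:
$w = - \frac{33910}{351}$ ($w = -96 - \left(-428\right) \left(- \frac{1}{702}\right) = -96 - \frac{214}{351} = - \frac{33910}{351} \approx -96.61$)
$w \left(-556 - 581\right) = - \frac{33910 \left(-556 - 581\right)}{351} = \left(- \frac{33910}{351}\right) \left(-1137\right) = \frac{12851890}{117}$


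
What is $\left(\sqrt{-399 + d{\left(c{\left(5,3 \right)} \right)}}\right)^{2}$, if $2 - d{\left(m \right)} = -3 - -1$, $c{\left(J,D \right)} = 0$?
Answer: $-395$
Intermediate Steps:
$d{\left(m \right)} = 4$ ($d{\left(m \right)} = 2 - \left(-3 - -1\right) = 2 - \left(-3 + 1\right) = 2 - -2 = 2 + 2 = 4$)
$\left(\sqrt{-399 + d{\left(c{\left(5,3 \right)} \right)}}\right)^{2} = \left(\sqrt{-399 + 4}\right)^{2} = \left(\sqrt{-395}\right)^{2} = \left(i \sqrt{395}\right)^{2} = -395$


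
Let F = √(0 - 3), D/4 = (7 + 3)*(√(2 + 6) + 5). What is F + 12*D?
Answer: 2400 + 960*√2 + I*√3 ≈ 3757.6 + 1.732*I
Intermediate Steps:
D = 200 + 80*√2 (D = 4*((7 + 3)*(√(2 + 6) + 5)) = 4*(10*(√8 + 5)) = 4*(10*(2*√2 + 5)) = 4*(10*(5 + 2*√2)) = 4*(50 + 20*√2) = 200 + 80*√2 ≈ 313.14)
F = I*√3 (F = √(-3) = I*√3 ≈ 1.732*I)
F + 12*D = I*√3 + 12*(200 + 80*√2) = I*√3 + (2400 + 960*√2) = 2400 + 960*√2 + I*√3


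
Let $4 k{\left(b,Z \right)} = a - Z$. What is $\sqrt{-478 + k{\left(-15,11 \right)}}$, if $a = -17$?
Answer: $i \sqrt{485} \approx 22.023 i$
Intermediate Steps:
$k{\left(b,Z \right)} = - \frac{17}{4} - \frac{Z}{4}$ ($k{\left(b,Z \right)} = \frac{-17 - Z}{4} = - \frac{17}{4} - \frac{Z}{4}$)
$\sqrt{-478 + k{\left(-15,11 \right)}} = \sqrt{-478 - 7} = \sqrt{-485} = i \sqrt{485}$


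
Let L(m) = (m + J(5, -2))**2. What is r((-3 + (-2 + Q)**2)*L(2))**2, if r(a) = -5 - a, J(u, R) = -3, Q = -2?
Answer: 324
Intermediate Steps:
L(m) = (-3 + m)**2 (L(m) = (m - 3)**2 = (-3 + m)**2)
r((-3 + (-2 + Q)**2)*L(2))**2 = (-5 - (-3 + (-2 - 2)**2)*(-3 + 2)**2)**2 = (-5 - (-3 + (-4)**2)*(-1)**2)**2 = (-5 - (-3 + 16))**2 = (-5 - 13)**2 = (-18)**2 = 324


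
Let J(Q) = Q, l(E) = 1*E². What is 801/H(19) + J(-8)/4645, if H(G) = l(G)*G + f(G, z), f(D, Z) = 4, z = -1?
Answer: 3665741/31878635 ≈ 0.11499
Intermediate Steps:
l(E) = E²
H(G) = 4 + G³ (H(G) = G²*G + 4 = G³ + 4 = 4 + G³)
801/H(19) + J(-8)/4645 = 801/(4 + 19³) - 8/4645 = 801/(4 + 6859) - 8*1/4645 = 801/6863 - 8/4645 = 3665741/31878635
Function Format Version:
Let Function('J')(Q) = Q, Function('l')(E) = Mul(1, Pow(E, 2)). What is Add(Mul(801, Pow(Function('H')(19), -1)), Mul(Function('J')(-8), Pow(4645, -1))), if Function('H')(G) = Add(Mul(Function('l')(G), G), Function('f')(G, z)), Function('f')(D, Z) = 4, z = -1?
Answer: Rational(3665741, 31878635) ≈ 0.11499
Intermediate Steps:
Function('l')(E) = Pow(E, 2)
Function('H')(G) = Add(4, Pow(G, 3)) (Function('H')(G) = Add(Mul(Pow(G, 2), G), 4) = Add(Pow(G, 3), 4) = Add(4, Pow(G, 3)))
Add(Mul(801, Pow(Function('H')(19), -1)), Mul(Function('J')(-8), Pow(4645, -1))) = Add(Mul(801, Pow(Add(4, Pow(19, 3)), -1)), Mul(-8, Pow(4645, -1))) = Add(Mul(801, Pow(Add(4, 6859), -1)), Mul(-8, Rational(1, 4645))) = Add(Mul(801, Pow(6863, -1)), Rational(-8, 4645)) = Add(Mul(801, Rational(1, 6863)), Rational(-8, 4645)) = Add(Rational(801, 6863), Rational(-8, 4645)) = Rational(3665741, 31878635)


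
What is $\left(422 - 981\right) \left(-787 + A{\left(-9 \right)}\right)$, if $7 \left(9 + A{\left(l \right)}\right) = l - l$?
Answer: $444964$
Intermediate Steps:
$A{\left(l \right)} = -9$ ($A{\left(l \right)} = -9 + \frac{l - l}{7} = -9 + \frac{1}{7} \cdot 0 = -9 + 0 = -9$)
$\left(422 - 981\right) \left(-787 + A{\left(-9 \right)}\right) = \left(422 - 981\right) \left(-787 - 9\right) = \left(-559\right) \left(-796\right) = 444964$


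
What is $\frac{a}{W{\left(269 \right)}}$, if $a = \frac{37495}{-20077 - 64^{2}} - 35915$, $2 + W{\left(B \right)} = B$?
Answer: $- \frac{868210790}{6454191} \approx -134.52$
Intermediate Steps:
$W{\left(B \right)} = -2 + B$
$a = - \frac{868210790}{24173}$ ($a = \frac{37495}{-20077 - 4096} - 35915 = \frac{37495}{-24173} - 35915 = 37495 \left(- \frac{1}{24173}\right) - 35915 = - \frac{37495}{24173} - 35915 = - \frac{868210790}{24173} \approx -35917.0$)
$\frac{a}{W{\left(269 \right)}} = - \frac{868210790}{24173 \left(-2 + 269\right)} = - \frac{868210790}{24173 \cdot 267} = \left(- \frac{868210790}{24173}\right) \frac{1}{267} = - \frac{868210790}{6454191}$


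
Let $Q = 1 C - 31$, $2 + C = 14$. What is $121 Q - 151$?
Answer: $-2450$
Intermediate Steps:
$C = 12$ ($C = -2 + 14 = 12$)
$Q = -19$ ($Q = 1 \cdot 12 - 31 = 12 - 31 = -19$)
$121 Q - 151 = 121 \left(-19\right) - 151 = -2299 - 151 = -2450$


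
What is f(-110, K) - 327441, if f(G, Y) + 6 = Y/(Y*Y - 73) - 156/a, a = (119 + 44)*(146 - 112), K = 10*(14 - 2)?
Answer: -12999684996285/39700117 ≈ -3.2745e+5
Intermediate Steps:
K = 120 (K = 10*12 = 120)
a = 5542 (a = 163*34 = 5542)
f(G, Y) = -16704/2771 + Y/(-73 + Y²) (f(G, Y) = -6 + (Y/(Y*Y - 73) - 156/5542) = -6 + (Y/(Y² - 73) - 156*1/5542) = -6 + (Y/(-73 + Y²) - 78/2771) = -6 + (-78/2771 + Y/(-73 + Y²)) = -16704/2771 + Y/(-73 + Y²))
f(-110, K) - 327441 = (1219392 - 16704*120² + 2771*120)/(2771*(-73 + 120²)) - 327441 = (1219392 - 16704*14400 + 332520)/(2771*(-73 + 14400)) - 327441 = (1/2771)*(1219392 - 240537600 + 332520)/14327 - 327441 = (1/2771)*(1/14327)*(-238985688) - 327441 = -238985688/39700117 - 327441 = -12999684996285/39700117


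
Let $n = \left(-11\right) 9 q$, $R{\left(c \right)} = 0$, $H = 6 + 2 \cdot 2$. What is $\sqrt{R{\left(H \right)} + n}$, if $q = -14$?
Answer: $3 \sqrt{154} \approx 37.229$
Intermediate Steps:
$H = 10$ ($H = 6 + 4 = 10$)
$n = 1386$ ($n = \left(-11\right) 9 \left(-14\right) = \left(-99\right) \left(-14\right) = 1386$)
$\sqrt{R{\left(H \right)} + n} = \sqrt{0 + 1386} = \sqrt{1386} = 3 \sqrt{154}$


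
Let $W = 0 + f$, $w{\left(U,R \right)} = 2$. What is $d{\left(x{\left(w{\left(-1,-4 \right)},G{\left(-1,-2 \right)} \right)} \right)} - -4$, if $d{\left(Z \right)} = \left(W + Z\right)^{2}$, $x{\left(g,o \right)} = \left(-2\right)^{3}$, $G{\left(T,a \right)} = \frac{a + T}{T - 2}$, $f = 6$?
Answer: $8$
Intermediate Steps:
$G{\left(T,a \right)} = \frac{T + a}{-2 + T}$
$W = 6$ ($W = 0 + 6 = 6$)
$x{\left(g,o \right)} = -8$
$d{\left(Z \right)} = \left(6 + Z\right)^{2}$
$d{\left(x{\left(w{\left(-1,-4 \right)},G{\left(-1,-2 \right)} \right)} \right)} - -4 = \left(6 - 8\right)^{2} - -4 = \left(-2\right)^{2} + 4 = 4 + 4 = 8$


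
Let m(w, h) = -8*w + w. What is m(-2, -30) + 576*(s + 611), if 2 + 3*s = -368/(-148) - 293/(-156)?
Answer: 169506334/481 ≈ 3.5240e+5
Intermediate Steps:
m(w, h) = -7*w
s = 13649/17316 (s = -2/3 + (-368/(-148) - 293/(-156))/3 = -2/3 + (-368*(-1/148) - 293*(-1/156))/3 = -2/3 + (92/37 + 293/156)/3 = -2/3 + (1/3)*(25193/5772) = -2/3 + 25193/17316 = 13649/17316 ≈ 0.78823)
m(-2, -30) + 576*(s + 611) = -7*(-2) + 576*(13649/17316 + 611) = 14 + 576*(10593725/17316) = 14 + 169499600/481 = 169506334/481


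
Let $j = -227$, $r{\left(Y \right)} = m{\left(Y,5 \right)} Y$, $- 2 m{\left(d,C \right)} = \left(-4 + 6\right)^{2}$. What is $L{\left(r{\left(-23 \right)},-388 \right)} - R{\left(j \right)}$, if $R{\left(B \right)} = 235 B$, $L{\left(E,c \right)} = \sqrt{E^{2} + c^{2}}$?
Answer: $53345 + 2 \sqrt{38165} \approx 53736.0$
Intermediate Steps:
$m{\left(d,C \right)} = -2$ ($m{\left(d,C \right)} = - \frac{\left(-4 + 6\right)^{2}}{2} = - \frac{2^{2}}{2} = \left(- \frac{1}{2}\right) 4 = -2$)
$r{\left(Y \right)} = - 2 Y$
$L{\left(r{\left(-23 \right)},-388 \right)} - R{\left(j \right)} = \sqrt{\left(\left(-2\right) \left(-23\right)\right)^{2} + \left(-388\right)^{2}} - 235 \left(-227\right) = \sqrt{46^{2} + 150544} - -53345 = \sqrt{2116 + 150544} + 53345 = \sqrt{152660} + 53345 = 2 \sqrt{38165} + 53345 = 53345 + 2 \sqrt{38165}$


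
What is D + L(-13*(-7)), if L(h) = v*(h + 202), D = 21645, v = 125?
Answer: 58270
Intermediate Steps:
L(h) = 25250 + 125*h (L(h) = 125*(h + 202) = 125*(202 + h) = 25250 + 125*h)
D + L(-13*(-7)) = 21645 + (25250 + 125*(-13*(-7))) = 21645 + (25250 + 125*91) = 21645 + (25250 + 11375) = 21645 + 36625 = 58270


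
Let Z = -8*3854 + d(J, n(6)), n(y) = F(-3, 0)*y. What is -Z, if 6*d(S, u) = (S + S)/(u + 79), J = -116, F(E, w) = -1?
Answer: 6752324/219 ≈ 30833.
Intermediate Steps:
n(y) = -y
d(S, u) = S/(3*(79 + u)) (d(S, u) = ((S + S)/(u + 79))/6 = ((2*S)/(79 + u))/6 = (2*S/(79 + u))/6 = S/(3*(79 + u)))
Z = -6752324/219 (Z = -8*3854 + (⅓)*(-116)/(79 - 1*6) = -30832 + (⅓)*(-116)/(79 - 6) = -30832 + (⅓)*(-116)/73 = -30832 + (⅓)*(-116)*(1/73) = -30832 - 116/219 = -6752324/219 ≈ -30833.)
-Z = -1*(-6752324/219) = 6752324/219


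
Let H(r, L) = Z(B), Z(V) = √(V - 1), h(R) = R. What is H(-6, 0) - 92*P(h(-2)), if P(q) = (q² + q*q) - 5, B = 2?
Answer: -275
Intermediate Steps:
P(q) = -5 + 2*q² (P(q) = (q² + q²) - 5 = 2*q² - 5 = -5 + 2*q²)
Z(V) = √(-1 + V)
H(r, L) = 1 (H(r, L) = √(-1 + 2) = √1 = 1)
H(-6, 0) - 92*P(h(-2)) = 1 - 92*(-5 + 2*(-2)²) = 1 - 92*(-5 + 2*4) = 1 - 92*(-5 + 8) = 1 - 92*3 = 1 - 276 = -275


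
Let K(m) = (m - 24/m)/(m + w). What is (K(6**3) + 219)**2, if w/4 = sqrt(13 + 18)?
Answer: 522134590501363/10786899600 - 274062093*sqrt(31)/33292900 ≈ 48359.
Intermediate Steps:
w = 4*sqrt(31) (w = 4*sqrt(13 + 18) = 4*sqrt(31) ≈ 22.271)
K(m) = (m - 24/m)/(m + 4*sqrt(31))
(K(6**3) + 219)**2 = ((-24 + (6**3)**2)/((6**3)*(6**3 + 4*sqrt(31))) + 219)**2 = ((-24 + 216**2)/(216*(216 + 4*sqrt(31))) + 219)**2 = ((-24 + 46656)/(216*(216 + 4*sqrt(31))) + 219)**2 = ((1/216)*46632/(216 + 4*sqrt(31)) + 219)**2 = (1943/(9*(216 + 4*sqrt(31))) + 219)**2 = (219 + 1943/(9*(216 + 4*sqrt(31))))**2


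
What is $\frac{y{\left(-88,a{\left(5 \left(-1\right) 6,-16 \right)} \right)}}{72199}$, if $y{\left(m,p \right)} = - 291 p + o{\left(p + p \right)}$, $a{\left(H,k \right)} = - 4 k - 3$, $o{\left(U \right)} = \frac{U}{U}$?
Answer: $- \frac{17750}{72199} \approx -0.24585$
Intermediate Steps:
$o{\left(U \right)} = 1$
$a{\left(H,k \right)} = -3 - 4 k$
$y{\left(m,p \right)} = 1 - 291 p$ ($y{\left(m,p \right)} = - 291 p + 1 = 1 - 291 p$)
$\frac{y{\left(-88,a{\left(5 \left(-1\right) 6,-16 \right)} \right)}}{72199} = \frac{1 - 291 \left(-3 - -64\right)}{72199} = \left(1 - 291 \left(-3 + 64\right)\right) \frac{1}{72199} = \left(1 - 17751\right) \frac{1}{72199} = \left(-17750\right) \frac{1}{72199} = - \frac{17750}{72199}$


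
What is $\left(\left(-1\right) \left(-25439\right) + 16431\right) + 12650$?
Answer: $54520$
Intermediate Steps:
$\left(\left(-1\right) \left(-25439\right) + 16431\right) + 12650 = \left(25439 + 16431\right) + 12650 = 41870 + 12650 = 54520$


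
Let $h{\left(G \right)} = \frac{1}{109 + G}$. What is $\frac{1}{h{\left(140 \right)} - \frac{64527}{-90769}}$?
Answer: $\frac{22601481}{16157992} \approx 1.3988$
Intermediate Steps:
$\frac{1}{h{\left(140 \right)} - \frac{64527}{-90769}} = \frac{1}{\frac{1}{109 + 140} - \frac{64527}{-90769}} = \frac{1}{\frac{1}{249} - - \frac{64527}{90769}} = \frac{1}{\frac{1}{249} + \frac{64527}{90769}} = \frac{1}{\frac{16157992}{22601481}} = \frac{22601481}{16157992}$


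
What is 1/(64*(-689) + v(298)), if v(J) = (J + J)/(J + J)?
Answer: -1/44095 ≈ -2.2678e-5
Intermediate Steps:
v(J) = 1 (v(J) = (2*J)/((2*J)) = (2*J)*(1/(2*J)) = 1)
1/(64*(-689) + v(298)) = 1/(64*(-689) + 1) = 1/(-44096 + 1) = 1/(-44095) = -1/44095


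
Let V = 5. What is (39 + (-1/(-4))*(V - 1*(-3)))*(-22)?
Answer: -902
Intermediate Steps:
(39 + (-1/(-4))*(V - 1*(-3)))*(-22) = (39 + (-1/(-4))*(5 - 1*(-3)))*(-22) = (39 + (-1*(-1/4))*(5 + 3))*(-22) = (39 + (1/4)*8)*(-22) = (39 + 2)*(-22) = 41*(-22) = -902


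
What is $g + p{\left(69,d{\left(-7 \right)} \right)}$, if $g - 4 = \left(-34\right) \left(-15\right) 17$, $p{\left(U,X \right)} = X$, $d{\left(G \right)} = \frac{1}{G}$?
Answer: $\frac{60717}{7} \approx 8673.9$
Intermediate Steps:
$g = 8674$ ($g = 4 + \left(-34\right) \left(-15\right) 17 = 4 + 510 \cdot 17 = 4 + 8670 = 8674$)
$g + p{\left(69,d{\left(-7 \right)} \right)} = 8674 + \frac{1}{-7} = 8674 - \frac{1}{7} = \frac{60717}{7}$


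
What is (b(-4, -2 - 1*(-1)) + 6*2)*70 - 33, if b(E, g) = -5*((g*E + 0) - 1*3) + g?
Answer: 387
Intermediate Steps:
b(E, g) = 15 + g - 5*E*g (b(E, g) = -5*((E*g + 0) - 3) + g = -5*(E*g - 3) + g = -5*(-3 + E*g) + g = (15 - 5*E*g) + g = 15 + g - 5*E*g)
(b(-4, -2 - 1*(-1)) + 6*2)*70 - 33 = ((15 + (-2 - 1*(-1)) - 5*(-4)*(-2 - 1*(-1))) + 6*2)*70 - 33 = ((15 + (-2 + 1) - 5*(-4)*(-2 + 1)) + 12)*70 - 33 = ((15 - 1 - 5*(-4)*(-1)) + 12)*70 - 33 = ((15 - 1 - 20) + 12)*70 - 33 = (-6 + 12)*70 - 33 = 6*70 - 33 = 420 - 33 = 387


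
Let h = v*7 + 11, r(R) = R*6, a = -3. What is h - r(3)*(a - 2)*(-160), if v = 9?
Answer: -14326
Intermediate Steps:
r(R) = 6*R
h = 74 (h = 9*7 + 11 = 63 + 11 = 74)
h - r(3)*(a - 2)*(-160) = 74 - (6*3)*(-3 - 2)*(-160) = 74 - 18*(-5)*(-160) = 74 - (-90)*(-160) = 74 - 1*14400 = 74 - 14400 = -14326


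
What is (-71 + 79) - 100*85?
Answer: -8492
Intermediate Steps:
(-71 + 79) - 100*85 = 8 - 8500 = -8492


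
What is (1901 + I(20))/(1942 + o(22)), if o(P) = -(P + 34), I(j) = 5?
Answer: 953/943 ≈ 1.0106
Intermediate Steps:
o(P) = -34 - P (o(P) = -(34 + P) = -34 - P)
(1901 + I(20))/(1942 + o(22)) = (1901 + 5)/(1942 + (-34 - 1*22)) = 1906/(1942 + (-34 - 22)) = 1906/(1942 - 56) = 1906/1886 = 1906*(1/1886) = 953/943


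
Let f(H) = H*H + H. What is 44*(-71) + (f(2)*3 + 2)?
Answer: -3104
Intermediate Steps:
f(H) = H + H**2 (f(H) = H**2 + H = H + H**2)
44*(-71) + (f(2)*3 + 2) = 44*(-71) + ((2*(1 + 2))*3 + 2) = -3124 + ((2*3)*3 + 2) = -3124 + (6*3 + 2) = -3124 + (18 + 2) = -3124 + 20 = -3104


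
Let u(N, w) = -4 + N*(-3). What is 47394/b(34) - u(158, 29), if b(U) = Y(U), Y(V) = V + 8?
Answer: 11245/7 ≈ 1606.4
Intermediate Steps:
Y(V) = 8 + V
b(U) = 8 + U
u(N, w) = -4 - 3*N
47394/b(34) - u(158, 29) = 47394/(8 + 34) - (-4 - 3*158) = 47394/42 - (-4 - 474) = 47394*(1/42) - 1*(-478) = 7899/7 + 478 = 11245/7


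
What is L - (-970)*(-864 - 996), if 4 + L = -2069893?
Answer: -3874097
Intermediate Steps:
L = -2069897 (L = -4 - 2069893 = -2069897)
L - (-970)*(-864 - 996) = -2069897 - (-970)*(-864 - 996) = -2069897 - (-970)*(-1860) = -2069897 - 1*1804200 = -2069897 - 1804200 = -3874097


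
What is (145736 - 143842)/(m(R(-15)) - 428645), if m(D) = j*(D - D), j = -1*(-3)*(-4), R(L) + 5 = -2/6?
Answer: -1894/428645 ≈ -0.0044186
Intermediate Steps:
R(L) = -16/3 (R(L) = -5 - 2/6 = -5 - 2*⅙ = -5 - ⅓ = -16/3)
j = -12 (j = 3*(-4) = -12)
m(D) = 0 (m(D) = -12*(D - D) = -12*0 = 0)
(145736 - 143842)/(m(R(-15)) - 428645) = (145736 - 143842)/(0 - 428645) = 1894/(-428645) = 1894*(-1/428645) = -1894/428645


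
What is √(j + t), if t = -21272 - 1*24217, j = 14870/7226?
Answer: I*√593776035386/3613 ≈ 213.28*I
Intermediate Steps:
j = 7435/3613 (j = 14870*(1/7226) = 7435/3613 ≈ 2.0578)
t = -45489 (t = -21272 - 24217 = -45489)
√(j + t) = √(7435/3613 - 45489) = √(-164344322/3613) = I*√593776035386/3613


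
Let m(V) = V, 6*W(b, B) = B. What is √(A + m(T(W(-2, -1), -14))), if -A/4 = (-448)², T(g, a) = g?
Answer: I*√28901382/6 ≈ 896.0*I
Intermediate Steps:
W(b, B) = B/6
A = -802816 (A = -4*(-448)² = -4*200704 = -802816)
√(A + m(T(W(-2, -1), -14))) = √(-802816 + (⅙)*(-1)) = √(-802816 - ⅙) = √(-4816897/6) = I*√28901382/6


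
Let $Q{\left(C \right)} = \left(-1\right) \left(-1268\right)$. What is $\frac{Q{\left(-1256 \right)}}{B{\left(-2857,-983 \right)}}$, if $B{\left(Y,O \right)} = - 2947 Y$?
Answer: $\frac{1268}{8419579} \approx 0.0001506$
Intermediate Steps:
$Q{\left(C \right)} = 1268$
$\frac{Q{\left(-1256 \right)}}{B{\left(-2857,-983 \right)}} = \frac{1268}{\left(-2947\right) \left(-2857\right)} = \frac{1268}{8419579}$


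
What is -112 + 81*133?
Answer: 10661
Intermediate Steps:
-112 + 81*133 = -112 + 10773 = 10661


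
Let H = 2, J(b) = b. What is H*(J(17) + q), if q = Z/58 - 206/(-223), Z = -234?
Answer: 179644/6467 ≈ 27.779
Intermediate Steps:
q = -20117/6467 (q = -234/58 - 206/(-223) = -234*1/58 - 206*(-1/223) = -117/29 + 206/223 = -20117/6467 ≈ -3.1107)
H*(J(17) + q) = 2*(17 - 20117/6467) = 2*(89822/6467) = 179644/6467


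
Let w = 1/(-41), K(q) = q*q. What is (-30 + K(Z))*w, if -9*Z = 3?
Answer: 269/369 ≈ 0.72900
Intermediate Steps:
Z = -⅓ (Z = -⅑*3 = -⅓ ≈ -0.33333)
K(q) = q²
w = -1/41 ≈ -0.024390
(-30 + K(Z))*w = (-30 + (-⅓)²)*(-1/41) = (-30 + ⅑)*(-1/41) = -269/9*(-1/41) = 269/369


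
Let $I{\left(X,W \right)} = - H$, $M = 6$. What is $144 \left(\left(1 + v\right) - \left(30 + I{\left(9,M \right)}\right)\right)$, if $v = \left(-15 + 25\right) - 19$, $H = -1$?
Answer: $-5616$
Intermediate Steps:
$I{\left(X,W \right)} = 1$ ($I{\left(X,W \right)} = \left(-1\right) \left(-1\right) = 1$)
$v = -9$ ($v = 10 - 19 = -9$)
$144 \left(\left(1 + v\right) - \left(30 + I{\left(9,M \right)}\right)\right) = 144 \left(\left(1 - 9\right) - 31\right) = 144 \left(-8 - 31\right) = 144 \left(-39\right) = -5616$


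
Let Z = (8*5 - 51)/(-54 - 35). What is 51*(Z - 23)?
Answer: -103836/89 ≈ -1166.7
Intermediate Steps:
Z = 11/89 (Z = (40 - 51)/(-89) = -11*(-1/89) = 11/89 ≈ 0.12360)
51*(Z - 23) = 51*(11/89 - 23) = 51*(-2036/89) = -103836/89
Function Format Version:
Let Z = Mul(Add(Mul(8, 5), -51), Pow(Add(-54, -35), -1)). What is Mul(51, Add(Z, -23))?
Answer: Rational(-103836, 89) ≈ -1166.7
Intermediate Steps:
Z = Rational(11, 89) (Z = Mul(Add(40, -51), Pow(-89, -1)) = Mul(-11, Rational(-1, 89)) = Rational(11, 89) ≈ 0.12360)
Mul(51, Add(Z, -23)) = Mul(51, Add(Rational(11, 89), -23)) = Mul(51, Rational(-2036, 89)) = Rational(-103836, 89)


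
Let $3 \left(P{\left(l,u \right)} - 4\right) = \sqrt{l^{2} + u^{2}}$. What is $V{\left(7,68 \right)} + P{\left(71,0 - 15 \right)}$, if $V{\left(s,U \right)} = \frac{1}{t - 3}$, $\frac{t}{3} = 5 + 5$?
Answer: $\frac{109}{27} + \frac{\sqrt{5266}}{3} \approx 28.226$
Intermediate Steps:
$t = 30$ ($t = 3 \left(5 + 5\right) = 3 \cdot 10 = 30$)
$P{\left(l,u \right)} = 4 + \frac{\sqrt{l^{2} + u^{2}}}{3}$
$V{\left(s,U \right)} = \frac{1}{27}$ ($V{\left(s,U \right)} = \frac{1}{30 - 3} = \frac{1}{27}$)
$V{\left(7,68 \right)} + P{\left(71,0 - 15 \right)} = \frac{1}{27} + \left(4 + \frac{\sqrt{71^{2} + \left(0 - 15\right)^{2}}}{3}\right) = \frac{1}{27} + \left(4 + \frac{\sqrt{5041 + \left(0 - 15\right)^{2}}}{3}\right) = \frac{1}{27} + \left(4 + \frac{\sqrt{5041 + \left(-15\right)^{2}}}{3}\right) = \frac{1}{27} + \left(4 + \frac{\sqrt{5041 + 225}}{3}\right) = \frac{1}{27} + \left(4 + \frac{\sqrt{5266}}{3}\right) = \frac{109}{27} + \frac{\sqrt{5266}}{3}$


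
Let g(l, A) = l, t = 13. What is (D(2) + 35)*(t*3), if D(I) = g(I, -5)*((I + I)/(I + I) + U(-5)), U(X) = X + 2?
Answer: 1209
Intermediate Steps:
U(X) = 2 + X
D(I) = -2*I (D(I) = I*((I + I)/(I + I) + (2 - 5)) = I*((2*I)/((2*I)) - 3) = I*((2*I)*(1/(2*I)) - 3) = I*(1 - 3) = I*(-2) = -2*I)
(D(2) + 35)*(t*3) = (-2*2 + 35)*(13*3) = (-4 + 35)*39 = 31*39 = 1209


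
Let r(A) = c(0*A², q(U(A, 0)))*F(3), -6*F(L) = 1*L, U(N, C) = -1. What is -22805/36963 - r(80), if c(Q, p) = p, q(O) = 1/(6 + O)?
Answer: -191087/369630 ≈ -0.51697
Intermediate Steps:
F(L) = -L/6
r(A) = -⅒ (r(A) = (-⅙*3)/(6 - 1) = -½/5 = (⅕)*(-½) = -⅒)
-22805/36963 - r(80) = -22805/36963 - 1*(-⅒) = -22805*1/36963 + ⅒ = -22805/36963 + ⅒ = -191087/369630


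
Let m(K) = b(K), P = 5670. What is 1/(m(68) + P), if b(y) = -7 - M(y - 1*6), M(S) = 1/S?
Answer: 62/351105 ≈ 0.00017659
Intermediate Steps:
b(y) = -7 - 1/(-6 + y) (b(y) = -7 - 1/(y - 1*6) = -7 - 1/(y - 6) = -7 - 1/(-6 + y))
m(K) = (41 - 7*K)/(-6 + K)
1/(m(68) + P) = 1/((41 - 7*68)/(-6 + 68) + 5670) = 1/((41 - 476)/62 + 5670) = 1/((1/62)*(-435) + 5670) = 1/(-435/62 + 5670) = 1/(351105/62) = 62/351105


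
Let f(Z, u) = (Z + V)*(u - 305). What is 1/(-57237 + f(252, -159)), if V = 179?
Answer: -1/257221 ≈ -3.8877e-6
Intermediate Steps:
f(Z, u) = (-305 + u)*(179 + Z) (f(Z, u) = (Z + 179)*(u - 305) = (179 + Z)*(-305 + u) = (-305 + u)*(179 + Z))
1/(-57237 + f(252, -159)) = 1/(-57237 + (-54595 - 305*252 + 179*(-159) + 252*(-159))) = 1/(-57237 + (-54595 - 76860 - 28461 - 40068)) = 1/(-57237 - 199984) = 1/(-257221) = -1/257221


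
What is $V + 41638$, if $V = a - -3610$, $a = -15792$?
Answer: $29456$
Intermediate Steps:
$V = -12182$ ($V = -15792 - -3610 = -15792 + 3610 = -12182$)
$V + 41638 = -12182 + 41638 = 29456$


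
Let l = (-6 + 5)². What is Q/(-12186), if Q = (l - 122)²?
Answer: -14641/12186 ≈ -1.2015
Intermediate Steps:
l = 1 (l = (-1)² = 1)
Q = 14641 (Q = (1 - 122)² = (-121)² = 14641)
Q/(-12186) = 14641/(-12186) = 14641*(-1/12186) = -14641/12186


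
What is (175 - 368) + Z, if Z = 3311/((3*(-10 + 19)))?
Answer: -1900/27 ≈ -70.370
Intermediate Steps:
Z = 3311/27 (Z = 3311/((3*9)) = 3311/27 ≈ 122.63)
(175 - 368) + Z = (175 - 368) + 3311/27 = -193 + 3311/27 = -1900/27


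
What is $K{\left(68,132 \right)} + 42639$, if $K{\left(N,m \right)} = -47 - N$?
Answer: $42524$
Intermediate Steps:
$K{\left(68,132 \right)} + 42639 = \left(-47 - 68\right) + 42639 = -115 + 42639 = 42524$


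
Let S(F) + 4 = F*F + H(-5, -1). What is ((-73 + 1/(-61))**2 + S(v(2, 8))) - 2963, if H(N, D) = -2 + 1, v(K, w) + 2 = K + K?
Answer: 8809072/3721 ≈ 2367.4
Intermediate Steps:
v(K, w) = -2 + 2*K (v(K, w) = -2 + (K + K) = -2 + 2*K)
H(N, D) = -1
S(F) = -5 + F**2 (S(F) = -4 + (F*F - 1) = -4 + (F**2 - 1) = -4 + (-1 + F**2) = -5 + F**2)
((-73 + 1/(-61))**2 + S(v(2, 8))) - 2963 = ((-73 + 1/(-61))**2 + (-5 + (-2 + 2*2)**2)) - 2963 = ((-73 - 1/61)**2 + (-5 + (-2 + 4)**2)) - 2963 = ((-4454/61)**2 + (-5 + 2**2)) - 2963 = (19838116/3721 + (-5 + 4)) - 2963 = (19838116/3721 - 1) - 2963 = 19834395/3721 - 2963 = 8809072/3721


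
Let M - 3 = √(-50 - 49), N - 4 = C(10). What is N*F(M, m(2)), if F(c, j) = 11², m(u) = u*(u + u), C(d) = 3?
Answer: 847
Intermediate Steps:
N = 7 (N = 4 + 3 = 7)
m(u) = 2*u² (m(u) = u*(2*u) = 2*u²)
M = 3 + 3*I*√11 (M = 3 + √(-50 - 49) = 3 + √(-99) = 3 + 3*I*√11 ≈ 3.0 + 9.9499*I)
F(c, j) = 121
N*F(M, m(2)) = 7*121 = 847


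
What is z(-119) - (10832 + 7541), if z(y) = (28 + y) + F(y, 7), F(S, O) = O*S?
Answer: -19297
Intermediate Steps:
z(y) = 28 + 8*y (z(y) = (28 + y) + 7*y = 28 + 8*y)
z(-119) - (10832 + 7541) = (28 + 8*(-119)) - (10832 + 7541) = (28 - 952) - 1*18373 = -924 - 18373 = -19297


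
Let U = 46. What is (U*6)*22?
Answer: 6072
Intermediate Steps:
(U*6)*22 = (46*6)*22 = 276*22 = 6072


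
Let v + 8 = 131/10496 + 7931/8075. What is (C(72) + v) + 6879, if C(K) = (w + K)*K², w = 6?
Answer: 34853371911201/84755200 ≈ 4.1122e+5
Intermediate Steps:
C(K) = K²*(6 + K) (C(K) = (6 + K)*K² = K²*(6 + K))
v = -593739999/84755200 (v = -8 + (131/10496 + 7931/8075) = -8 + 84301601/84755200 = -593739999/84755200 ≈ -7.0053)
(C(72) + v) + 6879 = (72²*(6 + 72) - 593739999/84755200) + 6879 = (5184*78 - 593739999/84755200) + 6879 = (404352 - 593739999/84755200) + 6879 = 34270340890401/84755200 + 6879 = 34853371911201/84755200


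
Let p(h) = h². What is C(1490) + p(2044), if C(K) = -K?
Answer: 4176446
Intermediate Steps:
C(1490) + p(2044) = -1*1490 + 2044² = -1490 + 4177936 = 4176446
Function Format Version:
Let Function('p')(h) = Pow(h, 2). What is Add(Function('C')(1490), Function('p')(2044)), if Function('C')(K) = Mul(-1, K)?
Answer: 4176446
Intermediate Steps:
Add(Function('C')(1490), Function('p')(2044)) = Add(Mul(-1, 1490), Pow(2044, 2)) = Add(-1490, 4177936) = 4176446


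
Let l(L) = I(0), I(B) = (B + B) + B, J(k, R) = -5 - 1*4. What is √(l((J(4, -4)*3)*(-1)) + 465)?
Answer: √465 ≈ 21.564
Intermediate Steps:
J(k, R) = -9 (J(k, R) = -5 - 4 = -9)
I(B) = 3*B (I(B) = 2*B + B = 3*B)
l(L) = 0 (l(L) = 3*0 = 0)
√(l((J(4, -4)*3)*(-1)) + 465) = √(0 + 465) = √465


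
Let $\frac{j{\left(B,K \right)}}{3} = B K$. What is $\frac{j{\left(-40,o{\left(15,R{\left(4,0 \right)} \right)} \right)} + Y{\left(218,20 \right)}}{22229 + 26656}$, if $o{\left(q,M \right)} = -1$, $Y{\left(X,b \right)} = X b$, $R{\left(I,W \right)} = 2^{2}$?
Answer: $\frac{896}{9777} \approx 0.091644$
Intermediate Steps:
$R{\left(I,W \right)} = 4$
$j{\left(B,K \right)} = 3 B K$
$\frac{j{\left(-40,o{\left(15,R{\left(4,0 \right)} \right)} \right)} + Y{\left(218,20 \right)}}{22229 + 26656} = \frac{3 \left(-40\right) \left(-1\right) + 218 \cdot 20}{22229 + 26656} = \frac{120 + 4360}{48885} = 4480 \cdot \frac{1}{48885} = \frac{896}{9777}$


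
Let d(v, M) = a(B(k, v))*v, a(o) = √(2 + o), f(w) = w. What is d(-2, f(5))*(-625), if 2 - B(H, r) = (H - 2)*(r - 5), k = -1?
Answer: 1250*I*√17 ≈ 5153.9*I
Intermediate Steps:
B(H, r) = 2 - (-5 + r)*(-2 + H) (B(H, r) = 2 - (H - 2)*(r - 5) = 2 - (-2 + H)*(-5 + r) = 2 - (-5 + r)*(-2 + H))
d(v, M) = v*√(-11 + 3*v) (d(v, M) = √(2 + (-8 + 2*v + 5*(-1) - 1*(-1)*v))*v = √(2 + (-8 + 2*v - 5 + v))*v = √(2 + (-13 + 3*v))*v = √(-11 + 3*v)*v = v*√(-11 + 3*v))
d(-2, f(5))*(-625) = -2*√(-11 + 3*(-2))*(-625) = -2*√(-11 - 6)*(-625) = -2*I*√17*(-625) = 1250*I*√17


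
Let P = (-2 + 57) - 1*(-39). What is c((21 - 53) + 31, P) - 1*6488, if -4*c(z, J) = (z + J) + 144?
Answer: -26189/4 ≈ -6547.3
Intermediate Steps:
P = 94 (P = 55 + 39 = 94)
c(z, J) = -36 - J/4 - z/4 (c(z, J) = -((z + J) + 144)/4 = -((J + z) + 144)/4 = -(144 + J + z)/4 = -36 - J/4 - z/4)
c((21 - 53) + 31, P) - 1*6488 = (-36 - ¼*94 - ((21 - 53) + 31)/4) - 1*6488 = (-36 - 47/2 - (-32 + 31)/4) - 6488 = (-36 - 47/2 - ¼*(-1)) - 6488 = (-36 - 47/2 + ¼) - 6488 = -237/4 - 6488 = -26189/4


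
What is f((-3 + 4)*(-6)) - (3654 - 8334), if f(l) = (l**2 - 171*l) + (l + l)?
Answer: 5730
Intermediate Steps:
f(l) = l**2 - 169*l (f(l) = (l**2 - 171*l) + 2*l = l**2 - 169*l)
f((-3 + 4)*(-6)) - (3654 - 8334) = ((-3 + 4)*(-6))*(-169 + (-3 + 4)*(-6)) - (3654 - 8334) = (1*(-6))*(-169 + 1*(-6)) - 1*(-4680) = -6*(-169 - 6) + 4680 = -6*(-175) + 4680 = 1050 + 4680 = 5730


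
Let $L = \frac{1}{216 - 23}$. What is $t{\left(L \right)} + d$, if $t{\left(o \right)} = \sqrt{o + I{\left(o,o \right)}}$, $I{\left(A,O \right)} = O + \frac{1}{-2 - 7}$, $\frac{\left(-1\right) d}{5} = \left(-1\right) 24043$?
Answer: $120215 + \frac{5 i \sqrt{1351}}{579} \approx 1.2022 \cdot 10^{5} + 0.31741 i$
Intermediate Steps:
$L = \frac{1}{193} \approx 0.0051813$
$d = 120215$ ($d = - 5 \left(\left(-1\right) 24043\right) = \left(-5\right) \left(-24043\right) = 120215$)
$I{\left(A,O \right)} = - \frac{1}{9} + O$ ($I{\left(A,O \right)} = O + \frac{1}{-9} = O - \frac{1}{9} = - \frac{1}{9} + O$)
$t{\left(o \right)} = \sqrt{- \frac{1}{9} + 2 o}$ ($t{\left(o \right)} = \sqrt{o + \left(- \frac{1}{9} + o\right)} = \sqrt{- \frac{1}{9} + 2 o}$)
$t{\left(L \right)} + d = \frac{\sqrt{-1 + 18 \cdot \frac{1}{193}}}{3} + 120215 = \frac{\sqrt{-1 + \frac{18}{193}}}{3} + 120215 = \frac{\sqrt{- \frac{175}{193}}}{3} + 120215 = \frac{\frac{5}{193} i \sqrt{1351}}{3} + 120215 = \frac{5 i \sqrt{1351}}{579} + 120215 = 120215 + \frac{5 i \sqrt{1351}}{579}$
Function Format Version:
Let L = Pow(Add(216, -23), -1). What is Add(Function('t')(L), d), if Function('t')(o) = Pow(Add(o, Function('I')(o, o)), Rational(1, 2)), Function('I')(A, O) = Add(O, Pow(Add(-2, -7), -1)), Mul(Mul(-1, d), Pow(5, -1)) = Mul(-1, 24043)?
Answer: Add(120215, Mul(Rational(5, 579), I, Pow(1351, Rational(1, 2)))) ≈ Add(1.2022e+5, Mul(0.31741, I))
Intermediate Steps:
L = Rational(1, 193) (L = Pow(193, -1) = Rational(1, 193) ≈ 0.0051813)
d = 120215 (d = Mul(-5, Mul(-1, 24043)) = Mul(-5, -24043) = 120215)
Function('I')(A, O) = Add(Rational(-1, 9), O) (Function('I')(A, O) = Add(O, Pow(-9, -1)) = Add(O, Rational(-1, 9)) = Add(Rational(-1, 9), O))
Function('t')(o) = Pow(Add(Rational(-1, 9), Mul(2, o)), Rational(1, 2)) (Function('t')(o) = Pow(Add(o, Add(Rational(-1, 9), o)), Rational(1, 2)) = Pow(Add(Rational(-1, 9), Mul(2, o)), Rational(1, 2)))
Add(Function('t')(L), d) = Add(Mul(Rational(1, 3), Pow(Add(-1, Mul(18, Rational(1, 193))), Rational(1, 2))), 120215) = Add(Mul(Rational(1, 3), Pow(Add(-1, Rational(18, 193)), Rational(1, 2))), 120215) = Add(Mul(Rational(1, 3), Pow(Rational(-175, 193), Rational(1, 2))), 120215) = Add(Mul(Rational(1, 3), Mul(Rational(5, 193), I, Pow(1351, Rational(1, 2)))), 120215) = Add(Mul(Rational(5, 579), I, Pow(1351, Rational(1, 2))), 120215) = Add(120215, Mul(Rational(5, 579), I, Pow(1351, Rational(1, 2))))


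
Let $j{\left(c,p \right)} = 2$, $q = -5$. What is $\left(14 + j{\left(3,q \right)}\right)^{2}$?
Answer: $256$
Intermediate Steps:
$\left(14 + j{\left(3,q \right)}\right)^{2} = \left(14 + 2\right)^{2} = 16^{2} = 256$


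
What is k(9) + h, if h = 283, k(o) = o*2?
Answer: 301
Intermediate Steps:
k(o) = 2*o
k(9) + h = 2*9 + 283 = 18 + 283 = 301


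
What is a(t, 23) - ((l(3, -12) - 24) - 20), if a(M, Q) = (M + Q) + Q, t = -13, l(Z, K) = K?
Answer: 89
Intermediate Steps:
a(M, Q) = M + 2*Q
a(t, 23) - ((l(3, -12) - 24) - 20) = (-13 + 2*23) - ((-12 - 24) - 20) = (-13 + 46) - (-36 - 20) = 33 - 1*(-56) = 33 + 56 = 89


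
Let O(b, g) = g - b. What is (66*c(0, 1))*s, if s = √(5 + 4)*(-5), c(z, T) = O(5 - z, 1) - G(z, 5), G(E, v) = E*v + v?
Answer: 8910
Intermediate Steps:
G(E, v) = v + E*v
c(z, T) = -9 - 4*z (c(z, T) = (1 - (5 - z)) - 5*(1 + z) = (1 + (-5 + z)) - (5 + 5*z) = (-4 + z) + (-5 - 5*z) = -9 - 4*z)
s = -15 (s = √9*(-5) = 3*(-5) = -15)
(66*c(0, 1))*s = (66*(-9 - 4*0))*(-15) = (66*(-9 + 0))*(-15) = (66*(-9))*(-15) = -594*(-15) = 8910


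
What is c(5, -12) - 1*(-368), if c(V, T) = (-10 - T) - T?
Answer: 382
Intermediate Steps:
c(V, T) = -10 - 2*T
c(5, -12) - 1*(-368) = (-10 - 2*(-12)) - 1*(-368) = (-10 + 24) + 368 = 14 + 368 = 382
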